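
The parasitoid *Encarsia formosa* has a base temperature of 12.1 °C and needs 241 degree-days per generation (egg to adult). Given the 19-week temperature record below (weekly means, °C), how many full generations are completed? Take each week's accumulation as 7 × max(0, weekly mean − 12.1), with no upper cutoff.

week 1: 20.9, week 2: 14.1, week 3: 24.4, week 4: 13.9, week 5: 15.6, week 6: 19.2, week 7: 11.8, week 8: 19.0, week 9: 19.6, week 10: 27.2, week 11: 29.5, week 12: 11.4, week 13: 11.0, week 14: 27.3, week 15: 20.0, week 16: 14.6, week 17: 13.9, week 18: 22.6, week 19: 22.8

3 generations

Weekly DD (7 × max(0, T̄ − 12.1)): 61.6, 14.0, 86.1, 12.6, 24.5, 49.7, 0.0, 48.3, 52.5, 105.7, 121.8, 0.0, 0.0, 106.4, 55.3, 17.5, 12.6, 73.5, 74.9.
Season total = 917.0 DD.
Complete generations = ⌊917.0 / 241⌋ = 3.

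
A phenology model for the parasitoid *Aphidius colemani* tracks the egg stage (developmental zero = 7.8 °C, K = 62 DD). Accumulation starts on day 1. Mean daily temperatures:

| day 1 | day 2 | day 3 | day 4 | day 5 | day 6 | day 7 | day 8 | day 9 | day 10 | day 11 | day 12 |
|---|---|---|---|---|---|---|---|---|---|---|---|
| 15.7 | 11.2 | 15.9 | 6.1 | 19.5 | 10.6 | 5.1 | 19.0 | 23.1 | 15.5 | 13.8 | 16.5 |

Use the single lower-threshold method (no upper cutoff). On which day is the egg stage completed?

Daily DD above 7.8 °C: 7.9, 3.4, 8.1, 0.0, 11.7, 2.8, 0.0, 11.2, 15.3, 7.7, 6.0, 8.7.
Cumulative: 7.9, 11.3, 19.4, 19.4, 31.1, 33.9, 33.9, 45.1, 60.4, 68.1, 74.1, 82.8.
The total first reaches 62 DD on day 10.

day 10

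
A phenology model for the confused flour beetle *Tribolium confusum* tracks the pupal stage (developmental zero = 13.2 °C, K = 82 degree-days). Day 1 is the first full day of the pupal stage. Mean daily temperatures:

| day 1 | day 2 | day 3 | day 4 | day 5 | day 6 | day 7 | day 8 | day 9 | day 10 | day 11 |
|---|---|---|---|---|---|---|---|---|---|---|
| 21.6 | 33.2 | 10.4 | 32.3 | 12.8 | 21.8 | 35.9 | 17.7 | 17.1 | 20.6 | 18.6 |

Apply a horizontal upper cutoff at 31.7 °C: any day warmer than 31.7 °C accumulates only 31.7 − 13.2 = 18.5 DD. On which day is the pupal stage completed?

Daily DD above 13.2 °C (capped at 18.5): 8.4, 18.5, 0.0, 18.5, 0.0, 8.6, 18.5, 4.5, 3.9, 7.4, 5.4.
Cumulative: 8.4, 26.9, 26.9, 45.4, 45.4, 54.0, 72.5, 77.0, 80.9, 88.3, 93.7.
The total first reaches 82 DD on day 10.

day 10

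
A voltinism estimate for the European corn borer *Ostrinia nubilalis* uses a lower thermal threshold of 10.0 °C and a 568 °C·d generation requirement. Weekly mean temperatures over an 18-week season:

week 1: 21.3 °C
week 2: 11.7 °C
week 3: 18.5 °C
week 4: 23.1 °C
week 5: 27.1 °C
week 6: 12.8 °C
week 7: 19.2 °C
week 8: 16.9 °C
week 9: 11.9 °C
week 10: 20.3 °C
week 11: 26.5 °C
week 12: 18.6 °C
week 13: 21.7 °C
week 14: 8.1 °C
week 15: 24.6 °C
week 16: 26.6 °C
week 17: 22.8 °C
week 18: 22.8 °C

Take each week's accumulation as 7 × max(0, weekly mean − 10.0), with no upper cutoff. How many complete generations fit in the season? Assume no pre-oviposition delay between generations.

2 generations

Weekly DD (7 × max(0, T̄ − 10.0)): 79.1, 11.9, 59.5, 91.7, 119.7, 19.6, 64.4, 48.3, 13.3, 72.1, 115.5, 60.2, 81.9, 0.0, 102.2, 116.2, 89.6, 89.6.
Season total = 1234.8 DD.
Complete generations = ⌊1234.8 / 568⌋ = 2.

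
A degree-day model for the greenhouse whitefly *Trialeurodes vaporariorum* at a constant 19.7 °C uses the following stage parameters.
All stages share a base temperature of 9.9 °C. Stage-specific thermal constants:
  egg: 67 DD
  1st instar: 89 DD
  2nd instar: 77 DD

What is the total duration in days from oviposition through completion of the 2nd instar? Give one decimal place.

23.8 days

Daily accumulation at 19.7 °C = 19.7 − 9.9 = 9.8 DD/day.
Total K = 67 + 89 + 77 = 233 DD.
Total duration = 233 / 9.8 = 23.776 ≈ 23.8 days.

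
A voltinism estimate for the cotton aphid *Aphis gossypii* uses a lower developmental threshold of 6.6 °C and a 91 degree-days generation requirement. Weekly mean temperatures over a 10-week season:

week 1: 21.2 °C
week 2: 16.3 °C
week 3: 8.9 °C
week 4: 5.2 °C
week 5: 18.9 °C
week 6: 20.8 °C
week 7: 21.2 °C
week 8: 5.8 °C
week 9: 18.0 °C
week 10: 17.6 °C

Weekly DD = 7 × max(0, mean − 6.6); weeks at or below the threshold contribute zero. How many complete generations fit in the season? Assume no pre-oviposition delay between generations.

6 generations

Weekly DD (7 × max(0, T̄ − 6.6)): 102.2, 67.9, 16.1, 0.0, 86.1, 99.4, 102.2, 0.0, 79.8, 77.0.
Season total = 630.7 DD.
Complete generations = ⌊630.7 / 91⌋ = 6.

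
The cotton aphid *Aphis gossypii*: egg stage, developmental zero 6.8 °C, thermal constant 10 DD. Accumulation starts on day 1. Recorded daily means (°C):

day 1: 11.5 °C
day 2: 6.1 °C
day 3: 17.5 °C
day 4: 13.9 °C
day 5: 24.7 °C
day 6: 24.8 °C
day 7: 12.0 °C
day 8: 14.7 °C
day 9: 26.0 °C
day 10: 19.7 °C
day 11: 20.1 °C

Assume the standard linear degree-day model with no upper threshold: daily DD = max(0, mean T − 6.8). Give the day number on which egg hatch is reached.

day 3

Daily DD above 6.8 °C: 4.7, 0.0, 10.7, 7.1, 17.9, 18.0, 5.2, 7.9, 19.2, 12.9, 13.3.
Cumulative: 4.7, 4.7, 15.4, 22.5, 40.4, 58.4, 63.6, 71.5, 90.7, 103.6, 116.9.
The total first reaches 10 DD on day 3.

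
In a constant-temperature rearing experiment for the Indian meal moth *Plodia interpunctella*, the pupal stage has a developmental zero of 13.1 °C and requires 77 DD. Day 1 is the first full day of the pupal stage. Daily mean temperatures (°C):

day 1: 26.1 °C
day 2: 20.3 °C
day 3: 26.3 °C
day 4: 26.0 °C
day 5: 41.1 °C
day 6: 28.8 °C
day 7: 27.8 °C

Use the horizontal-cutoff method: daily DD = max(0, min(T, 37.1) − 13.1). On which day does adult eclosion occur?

day 6

Daily DD above 13.1 °C (capped at 24.0): 13.0, 7.2, 13.2, 12.9, 24.0, 15.7, 14.7.
Cumulative: 13.0, 20.2, 33.4, 46.3, 70.3, 86.0, 100.7.
The total first reaches 77 DD on day 6.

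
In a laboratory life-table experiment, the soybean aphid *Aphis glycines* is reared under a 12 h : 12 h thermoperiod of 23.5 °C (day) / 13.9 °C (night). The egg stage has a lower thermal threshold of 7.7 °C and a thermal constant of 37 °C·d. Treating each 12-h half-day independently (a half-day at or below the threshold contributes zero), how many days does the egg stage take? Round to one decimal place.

Day half: max(0, 23.5 − 7.7) × 0.5 = 15.8 × 0.5 = 7.90 DD.
Night half: max(0, 13.9 − 7.7) × 0.5 = 6.2 × 0.5 = 3.10 DD.
Per 24 h: 11.00 DD/day.
Duration = 37 / 11.00 = 3.364 ≈ 3.4 days.

3.4 days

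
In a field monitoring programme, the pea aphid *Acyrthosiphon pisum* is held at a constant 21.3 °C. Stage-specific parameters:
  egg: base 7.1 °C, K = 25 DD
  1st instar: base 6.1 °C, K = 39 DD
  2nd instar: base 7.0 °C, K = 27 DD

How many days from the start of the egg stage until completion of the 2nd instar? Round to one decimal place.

6.2 days

egg: 25 / (21.3 − 7.1) = 25 / 14.2 = 1.761 d.
1st instar: 39 / (21.3 − 6.1) = 39 / 15.2 = 2.566 d.
2nd instar: 27 / (21.3 − 7.0) = 27 / 14.3 = 1.888 d.
Sum = 6.214 ≈ 6.2 days.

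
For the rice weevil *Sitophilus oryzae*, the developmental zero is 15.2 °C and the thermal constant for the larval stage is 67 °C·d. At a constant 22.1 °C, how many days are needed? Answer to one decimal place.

Daily accumulation = 22.1 − 15.2 = 6.9 DD/day.
Duration = 67 / 6.9 = 9.710 ≈ 9.7 days.

9.7 days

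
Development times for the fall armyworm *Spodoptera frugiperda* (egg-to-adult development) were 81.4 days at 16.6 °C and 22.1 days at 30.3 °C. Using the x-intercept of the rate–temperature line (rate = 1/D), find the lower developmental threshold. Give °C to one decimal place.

11.5 °C

Under the model K = D·(T − T_b), so D₁·(T₁ − T_b) = D₂·(T₂ − T_b).
81.4·(16.6 − T_b) = 22.1·(30.3 − T_b)
T_b = (81.4·16.6 − 22.1·30.3) / (81.4 − 22.1) = 681.61 / 59.3 = 11.494 °C ≈ 11.5 °C.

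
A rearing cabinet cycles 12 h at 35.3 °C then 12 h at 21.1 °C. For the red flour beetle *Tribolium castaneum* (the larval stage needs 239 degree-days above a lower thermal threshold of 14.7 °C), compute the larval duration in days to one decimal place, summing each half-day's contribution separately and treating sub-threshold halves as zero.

17.7 days

Day half: max(0, 35.3 − 14.7) × 0.5 = 20.6 × 0.5 = 10.30 DD.
Night half: max(0, 21.1 − 14.7) × 0.5 = 6.4 × 0.5 = 3.20 DD.
Per 24 h: 13.50 DD/day.
Duration = 239 / 13.50 = 17.704 ≈ 17.7 days.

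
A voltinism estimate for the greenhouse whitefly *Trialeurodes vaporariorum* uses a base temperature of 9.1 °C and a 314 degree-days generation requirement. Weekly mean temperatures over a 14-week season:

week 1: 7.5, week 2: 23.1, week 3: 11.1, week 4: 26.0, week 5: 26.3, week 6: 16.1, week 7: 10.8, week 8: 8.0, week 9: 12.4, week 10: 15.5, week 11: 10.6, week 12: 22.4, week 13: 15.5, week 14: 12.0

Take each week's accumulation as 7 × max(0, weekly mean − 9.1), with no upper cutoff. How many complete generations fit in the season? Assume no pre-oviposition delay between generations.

2 generations

Weekly DD (7 × max(0, T̄ − 9.1)): 0.0, 98.0, 14.0, 118.3, 120.4, 49.0, 11.9, 0.0, 23.1, 44.8, 10.5, 93.1, 44.8, 20.3.
Season total = 648.2 DD.
Complete generations = ⌊648.2 / 314⌋ = 2.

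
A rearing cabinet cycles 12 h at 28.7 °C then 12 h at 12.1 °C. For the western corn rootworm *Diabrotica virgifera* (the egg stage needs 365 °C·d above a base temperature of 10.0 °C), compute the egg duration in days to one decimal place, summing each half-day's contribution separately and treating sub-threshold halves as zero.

35.1 days

Day half: max(0, 28.7 − 10.0) × 0.5 = 18.7 × 0.5 = 9.35 DD.
Night half: max(0, 12.1 − 10.0) × 0.5 = 2.1 × 0.5 = 1.05 DD.
Per 24 h: 10.40 DD/day.
Duration = 365 / 10.40 = 35.096 ≈ 35.1 days.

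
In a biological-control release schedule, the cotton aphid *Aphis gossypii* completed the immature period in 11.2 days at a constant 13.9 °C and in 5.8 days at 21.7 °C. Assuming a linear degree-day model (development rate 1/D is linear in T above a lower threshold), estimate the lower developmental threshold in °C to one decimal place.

Equal thermal constants: D₁(T₁ − T_b) = D₂(T₂ − T_b).
11.2·(13.9 − T_b) = 5.8·(21.7 − T_b)
T_b = (11.2·13.9 − 5.8·21.7) / (11.2 − 5.8) = 29.82 / 5.4 = 5.522 °C ≈ 5.5 °C.

5.5 °C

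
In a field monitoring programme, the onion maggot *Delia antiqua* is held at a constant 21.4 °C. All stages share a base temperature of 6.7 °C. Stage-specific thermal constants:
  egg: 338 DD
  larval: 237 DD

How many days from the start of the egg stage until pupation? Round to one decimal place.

39.1 days

Daily accumulation at 21.4 °C = 21.4 − 6.7 = 14.7 DD/day.
Total K = 338 + 237 = 575 DD.
Total duration = 575 / 14.7 = 39.116 ≈ 39.1 days.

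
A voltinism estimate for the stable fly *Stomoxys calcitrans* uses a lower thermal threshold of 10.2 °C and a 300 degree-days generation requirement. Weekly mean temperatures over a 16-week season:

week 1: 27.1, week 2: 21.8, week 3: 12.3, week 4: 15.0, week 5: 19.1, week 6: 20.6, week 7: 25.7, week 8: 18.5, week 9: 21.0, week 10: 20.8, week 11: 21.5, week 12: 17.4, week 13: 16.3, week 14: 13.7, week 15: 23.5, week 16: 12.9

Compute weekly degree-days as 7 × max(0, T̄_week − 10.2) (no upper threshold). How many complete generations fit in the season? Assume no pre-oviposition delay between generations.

Weekly DD (7 × max(0, T̄ − 10.2)): 118.3, 81.2, 14.7, 33.6, 62.3, 72.8, 108.5, 58.1, 75.6, 74.2, 79.1, 50.4, 42.7, 24.5, 93.1, 18.9.
Season total = 1008.0 DD.
Complete generations = ⌊1008.0 / 300⌋ = 3.

3 generations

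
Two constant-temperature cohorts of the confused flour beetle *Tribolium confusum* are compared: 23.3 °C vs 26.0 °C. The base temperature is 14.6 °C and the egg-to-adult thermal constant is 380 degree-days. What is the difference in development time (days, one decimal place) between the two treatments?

At 23.3 °C: 380 / (23.3 − 14.6) = 380 / 8.7 = 43.678 d.
At 26.0 °C: 380 / (26.0 − 14.6) = 380 / 11.4 = 33.333 d.
Difference = |43.678 − 33.333| = 10.345 ≈ 10.3 days.

10.3 days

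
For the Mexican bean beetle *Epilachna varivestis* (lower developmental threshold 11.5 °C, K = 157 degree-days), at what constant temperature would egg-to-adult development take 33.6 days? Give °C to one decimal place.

Required daily accumulation = 157 / 33.6 = 4.673 DD/day.
T = T_base + 4.673 = 11.5 + 4.673 = 16.173 ≈ 16.2 °C.

16.2 °C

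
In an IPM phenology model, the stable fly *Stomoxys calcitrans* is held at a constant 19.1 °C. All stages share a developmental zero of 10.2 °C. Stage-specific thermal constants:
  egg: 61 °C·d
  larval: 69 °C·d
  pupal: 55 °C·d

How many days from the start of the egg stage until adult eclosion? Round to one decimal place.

20.8 days

Daily accumulation at 19.1 °C = 19.1 − 10.2 = 8.9 DD/day.
Total K = 61 + 69 + 55 = 185 DD.
Total duration = 185 / 8.9 = 20.787 ≈ 20.8 days.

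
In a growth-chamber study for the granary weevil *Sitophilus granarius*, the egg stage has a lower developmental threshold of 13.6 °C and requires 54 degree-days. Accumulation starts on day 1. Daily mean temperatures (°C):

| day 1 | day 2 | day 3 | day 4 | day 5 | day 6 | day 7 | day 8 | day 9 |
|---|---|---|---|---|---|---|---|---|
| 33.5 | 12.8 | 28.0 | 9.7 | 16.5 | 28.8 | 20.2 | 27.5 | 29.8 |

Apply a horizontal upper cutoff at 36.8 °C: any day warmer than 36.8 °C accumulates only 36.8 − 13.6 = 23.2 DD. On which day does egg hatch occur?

Daily DD above 13.6 °C (capped at 23.2): 19.9, 0.0, 14.4, 0.0, 2.9, 15.2, 6.6, 13.9, 16.2.
Cumulative: 19.9, 19.9, 34.3, 34.3, 37.2, 52.4, 59.0, 72.9, 89.1.
The total first reaches 54 DD on day 7.

day 7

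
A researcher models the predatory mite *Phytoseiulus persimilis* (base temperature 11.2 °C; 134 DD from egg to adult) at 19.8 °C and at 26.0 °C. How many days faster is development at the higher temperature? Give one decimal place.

6.5 days

At 19.8 °C: 134 / (19.8 − 11.2) = 134 / 8.6 = 15.581 d.
At 26.0 °C: 134 / (26.0 − 11.2) = 134 / 14.8 = 9.054 d.
Difference = |15.581 − 9.054| = 6.527 ≈ 6.5 days.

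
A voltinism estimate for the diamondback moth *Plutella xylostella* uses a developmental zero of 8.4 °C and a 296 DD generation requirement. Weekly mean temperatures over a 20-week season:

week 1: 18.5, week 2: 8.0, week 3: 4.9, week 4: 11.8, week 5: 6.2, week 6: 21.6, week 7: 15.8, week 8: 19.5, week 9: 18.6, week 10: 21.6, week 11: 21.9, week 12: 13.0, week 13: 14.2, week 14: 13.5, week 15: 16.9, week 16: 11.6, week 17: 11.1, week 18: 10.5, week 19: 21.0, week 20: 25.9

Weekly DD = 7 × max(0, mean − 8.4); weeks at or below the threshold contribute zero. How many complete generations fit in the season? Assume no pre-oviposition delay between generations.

Weekly DD (7 × max(0, T̄ − 8.4)): 70.7, 0.0, 0.0, 23.8, 0.0, 92.4, 51.8, 77.7, 71.4, 92.4, 94.5, 32.2, 40.6, 35.7, 59.5, 22.4, 18.9, 14.7, 88.2, 122.5.
Season total = 1009.4 DD.
Complete generations = ⌊1009.4 / 296⌋ = 3.

3 generations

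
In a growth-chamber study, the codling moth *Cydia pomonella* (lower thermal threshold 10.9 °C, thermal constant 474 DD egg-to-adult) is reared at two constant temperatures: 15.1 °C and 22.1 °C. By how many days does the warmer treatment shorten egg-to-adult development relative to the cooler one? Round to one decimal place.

At 15.1 °C: 474 / (15.1 − 10.9) = 474 / 4.2 = 112.857 d.
At 22.1 °C: 474 / (22.1 − 10.9) = 474 / 11.2 = 42.321 d.
Difference = |112.857 − 42.321| = 70.536 ≈ 70.5 days.

70.5 days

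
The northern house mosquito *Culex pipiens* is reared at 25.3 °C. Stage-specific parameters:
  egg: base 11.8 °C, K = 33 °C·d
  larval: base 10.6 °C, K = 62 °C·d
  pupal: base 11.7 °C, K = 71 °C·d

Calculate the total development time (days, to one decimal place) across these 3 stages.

11.9 days

egg: 33 / (25.3 − 11.8) = 33 / 13.5 = 2.444 d.
larval: 62 / (25.3 − 10.6) = 62 / 14.7 = 4.218 d.
pupal: 71 / (25.3 − 11.7) = 71 / 13.6 = 5.221 d.
Sum = 11.883 ≈ 11.9 days.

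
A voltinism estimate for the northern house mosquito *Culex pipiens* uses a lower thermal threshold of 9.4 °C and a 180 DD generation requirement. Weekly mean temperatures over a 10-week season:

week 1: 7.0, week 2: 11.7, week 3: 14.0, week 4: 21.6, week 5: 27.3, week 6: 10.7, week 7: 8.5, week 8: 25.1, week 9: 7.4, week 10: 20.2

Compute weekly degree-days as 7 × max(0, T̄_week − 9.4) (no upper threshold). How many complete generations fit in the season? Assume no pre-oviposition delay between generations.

Weekly DD (7 × max(0, T̄ − 9.4)): 0.0, 16.1, 32.2, 85.4, 125.3, 9.1, 0.0, 109.9, 0.0, 75.6.
Season total = 453.6 DD.
Complete generations = ⌊453.6 / 180⌋ = 2.

2 generations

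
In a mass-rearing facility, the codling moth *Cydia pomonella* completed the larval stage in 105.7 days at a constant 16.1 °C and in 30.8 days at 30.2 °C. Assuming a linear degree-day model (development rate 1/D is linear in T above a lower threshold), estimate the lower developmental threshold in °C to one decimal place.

10.3 °C

Equal thermal constants: D₁(T₁ − T_b) = D₂(T₂ − T_b).
105.7·(16.1 − T_b) = 30.8·(30.2 − T_b)
T_b = (105.7·16.1 − 30.8·30.2) / (105.7 − 30.8) = 771.61 / 74.9 = 10.302 °C ≈ 10.3 °C.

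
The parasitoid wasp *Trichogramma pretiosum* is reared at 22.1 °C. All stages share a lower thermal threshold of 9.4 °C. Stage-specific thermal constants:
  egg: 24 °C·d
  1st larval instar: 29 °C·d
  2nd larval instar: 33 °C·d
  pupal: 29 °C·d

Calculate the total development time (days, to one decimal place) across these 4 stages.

9.1 days

Daily accumulation at 22.1 °C = 22.1 − 9.4 = 12.7 DD/day.
Total K = 24 + 29 + 33 + 29 = 115 DD.
Total duration = 115 / 12.7 = 9.055 ≈ 9.1 days.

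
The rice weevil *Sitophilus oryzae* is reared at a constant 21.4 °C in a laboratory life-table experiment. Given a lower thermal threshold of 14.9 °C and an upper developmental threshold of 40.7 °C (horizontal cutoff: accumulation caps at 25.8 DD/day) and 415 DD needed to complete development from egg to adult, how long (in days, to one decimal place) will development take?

Daily accumulation = 21.4 − 14.9 = 6.5 DD/day.
Duration = 415 / 6.5 = 63.846 ≈ 63.8 days.

63.8 days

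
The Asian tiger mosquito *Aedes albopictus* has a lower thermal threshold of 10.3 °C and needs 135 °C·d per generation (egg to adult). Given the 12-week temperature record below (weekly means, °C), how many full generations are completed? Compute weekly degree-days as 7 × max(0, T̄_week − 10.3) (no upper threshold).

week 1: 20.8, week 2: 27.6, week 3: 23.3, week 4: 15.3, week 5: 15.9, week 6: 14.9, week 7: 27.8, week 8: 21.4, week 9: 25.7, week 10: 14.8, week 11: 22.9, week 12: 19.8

6 generations

Weekly DD (7 × max(0, T̄ − 10.3)): 73.5, 121.1, 91.0, 35.0, 39.2, 32.2, 122.5, 77.7, 107.8, 31.5, 88.2, 66.5.
Season total = 886.2 DD.
Complete generations = ⌊886.2 / 135⌋ = 6.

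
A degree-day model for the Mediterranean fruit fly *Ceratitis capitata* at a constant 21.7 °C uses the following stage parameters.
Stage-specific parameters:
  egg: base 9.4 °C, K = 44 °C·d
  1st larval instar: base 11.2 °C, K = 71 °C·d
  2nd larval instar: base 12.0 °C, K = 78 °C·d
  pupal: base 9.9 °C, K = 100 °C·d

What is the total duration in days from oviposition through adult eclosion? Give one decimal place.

egg: 44 / (21.7 − 9.4) = 44 / 12.3 = 3.577 d.
1st larval instar: 71 / (21.7 − 11.2) = 71 / 10.5 = 6.762 d.
2nd larval instar: 78 / (21.7 − 12.0) = 78 / 9.7 = 8.041 d.
pupal: 100 / (21.7 − 9.9) = 100 / 11.8 = 8.475 d.
Sum = 26.855 ≈ 26.9 days.

26.9 days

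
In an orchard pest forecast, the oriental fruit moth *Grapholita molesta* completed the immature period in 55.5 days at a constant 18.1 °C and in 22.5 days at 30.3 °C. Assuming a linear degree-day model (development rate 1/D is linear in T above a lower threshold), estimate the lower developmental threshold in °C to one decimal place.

Equal thermal constants: D₁(T₁ − T_b) = D₂(T₂ − T_b).
55.5·(18.1 − T_b) = 22.5·(30.3 − T_b)
T_b = (55.5·18.1 − 22.5·30.3) / (55.5 − 22.5) = 322.80 / 33.0 = 9.782 °C ≈ 9.8 °C.

9.8 °C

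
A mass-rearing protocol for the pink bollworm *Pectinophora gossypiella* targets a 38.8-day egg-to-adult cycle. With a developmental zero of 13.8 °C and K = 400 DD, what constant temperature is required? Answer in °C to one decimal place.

24.1 °C

Required daily accumulation = 400 / 38.8 = 10.309 DD/day.
T = T_base + 10.309 = 13.8 + 10.309 = 24.109 ≈ 24.1 °C.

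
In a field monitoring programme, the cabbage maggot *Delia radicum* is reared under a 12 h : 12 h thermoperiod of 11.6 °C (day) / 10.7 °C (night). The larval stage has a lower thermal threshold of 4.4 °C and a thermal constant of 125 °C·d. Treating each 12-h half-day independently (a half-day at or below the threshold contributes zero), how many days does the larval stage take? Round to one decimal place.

18.5 days

Day half: max(0, 11.6 − 4.4) × 0.5 = 7.2 × 0.5 = 3.60 DD.
Night half: max(0, 10.7 − 4.4) × 0.5 = 6.3 × 0.5 = 3.15 DD.
Per 24 h: 6.75 DD/day.
Duration = 125 / 6.75 = 18.519 ≈ 18.5 days.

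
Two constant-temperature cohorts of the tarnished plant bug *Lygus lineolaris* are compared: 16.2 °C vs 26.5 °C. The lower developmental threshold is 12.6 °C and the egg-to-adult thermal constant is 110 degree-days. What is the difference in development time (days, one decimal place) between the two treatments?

At 16.2 °C: 110 / (16.2 − 12.6) = 110 / 3.6 = 30.556 d.
At 26.5 °C: 110 / (26.5 − 12.6) = 110 / 13.9 = 7.914 d.
Difference = |30.556 − 7.914| = 22.642 ≈ 22.6 days.

22.6 days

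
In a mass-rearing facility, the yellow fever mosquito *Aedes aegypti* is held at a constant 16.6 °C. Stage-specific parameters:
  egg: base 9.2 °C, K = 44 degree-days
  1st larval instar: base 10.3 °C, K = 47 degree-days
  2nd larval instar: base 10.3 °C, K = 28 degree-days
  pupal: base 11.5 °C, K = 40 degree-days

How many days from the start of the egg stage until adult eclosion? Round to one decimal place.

25.7 days

egg: 44 / (16.6 − 9.2) = 44 / 7.4 = 5.946 d.
1st larval instar: 47 / (16.6 − 10.3) = 47 / 6.3 = 7.460 d.
2nd larval instar: 28 / (16.6 − 10.3) = 28 / 6.3 = 4.444 d.
pupal: 40 / (16.6 − 11.5) = 40 / 5.1 = 7.843 d.
Sum = 25.694 ≈ 25.7 days.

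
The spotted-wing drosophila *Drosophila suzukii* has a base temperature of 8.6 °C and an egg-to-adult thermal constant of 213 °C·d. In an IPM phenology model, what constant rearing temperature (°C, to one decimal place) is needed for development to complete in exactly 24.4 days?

Required daily accumulation = 213 / 24.4 = 8.730 DD/day.
T = T_base + 8.730 = 8.6 + 8.730 = 17.330 ≈ 17.3 °C.

17.3 °C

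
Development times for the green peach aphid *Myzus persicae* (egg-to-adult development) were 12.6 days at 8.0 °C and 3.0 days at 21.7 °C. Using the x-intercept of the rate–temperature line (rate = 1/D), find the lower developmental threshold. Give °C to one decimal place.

Equal thermal constants: D₁(T₁ − T_b) = D₂(T₂ − T_b).
12.6·(8.0 − T_b) = 3.0·(21.7 − T_b)
T_b = (12.6·8.0 − 3.0·21.7) / (12.6 − 3.0) = 35.70 / 9.6 = 3.719 °C ≈ 3.7 °C.

3.7 °C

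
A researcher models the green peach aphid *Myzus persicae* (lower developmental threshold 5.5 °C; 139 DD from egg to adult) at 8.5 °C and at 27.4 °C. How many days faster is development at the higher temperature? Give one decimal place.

40.0 days

At 8.5 °C: 139 / (8.5 − 5.5) = 139 / 3.0 = 46.333 d.
At 27.4 °C: 139 / (27.4 − 5.5) = 139 / 21.9 = 6.347 d.
Difference = |46.333 − 6.347| = 39.986 ≈ 40.0 days.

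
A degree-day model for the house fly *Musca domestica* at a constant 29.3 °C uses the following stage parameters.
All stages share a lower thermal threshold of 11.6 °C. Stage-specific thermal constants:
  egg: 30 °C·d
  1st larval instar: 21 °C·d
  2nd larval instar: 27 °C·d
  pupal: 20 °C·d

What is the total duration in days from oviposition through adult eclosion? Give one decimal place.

5.5 days

Daily accumulation at 29.3 °C = 29.3 − 11.6 = 17.7 DD/day.
Total K = 30 + 21 + 27 + 20 = 98 DD.
Total duration = 98 / 17.7 = 5.537 ≈ 5.5 days.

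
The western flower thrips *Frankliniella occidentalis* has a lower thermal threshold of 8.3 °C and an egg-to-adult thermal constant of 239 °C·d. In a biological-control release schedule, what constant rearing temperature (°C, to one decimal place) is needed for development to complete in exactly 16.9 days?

Required daily accumulation = 239 / 16.9 = 14.142 DD/day.
T = T_base + 14.142 = 8.3 + 14.142 = 22.442 ≈ 22.4 °C.

22.4 °C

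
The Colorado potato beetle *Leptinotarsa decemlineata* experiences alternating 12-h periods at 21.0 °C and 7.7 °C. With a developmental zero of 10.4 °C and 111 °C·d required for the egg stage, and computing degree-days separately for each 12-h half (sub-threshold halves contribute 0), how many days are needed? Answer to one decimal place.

20.9 days

Day half: max(0, 21.0 − 10.4) × 0.5 = 10.6 × 0.5 = 5.30 DD.
Night half: max(0, 7.7 − 10.4) × 0.5 = 0.0 × 0.5 = 0.00 DD.
Per 24 h: 5.30 DD/day.
Duration = 111 / 5.30 = 20.943 ≈ 20.9 days.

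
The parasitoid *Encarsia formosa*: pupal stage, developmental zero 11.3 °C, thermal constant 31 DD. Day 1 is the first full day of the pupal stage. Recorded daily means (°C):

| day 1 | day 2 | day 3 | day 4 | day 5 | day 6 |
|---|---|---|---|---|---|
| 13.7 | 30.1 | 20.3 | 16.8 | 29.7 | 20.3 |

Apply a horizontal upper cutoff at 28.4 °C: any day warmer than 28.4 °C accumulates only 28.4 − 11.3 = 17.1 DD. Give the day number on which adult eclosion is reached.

Daily DD above 11.3 °C (capped at 17.1): 2.4, 17.1, 9.0, 5.5, 17.1, 9.0.
Cumulative: 2.4, 19.5, 28.5, 34.0, 51.1, 60.1.
The total first reaches 31 DD on day 4.

day 4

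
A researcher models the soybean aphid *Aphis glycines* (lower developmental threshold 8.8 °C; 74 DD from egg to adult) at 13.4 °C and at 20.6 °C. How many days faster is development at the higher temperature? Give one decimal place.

At 13.4 °C: 74 / (13.4 − 8.8) = 74 / 4.6 = 16.087 d.
At 20.6 °C: 74 / (20.6 − 8.8) = 74 / 11.8 = 6.271 d.
Difference = |16.087 − 6.271| = 9.816 ≈ 9.8 days.

9.8 days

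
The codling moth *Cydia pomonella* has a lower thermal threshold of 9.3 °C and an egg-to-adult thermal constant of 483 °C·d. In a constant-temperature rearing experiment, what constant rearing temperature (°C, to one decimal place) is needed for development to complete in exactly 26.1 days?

Required daily accumulation = 483 / 26.1 = 18.506 DD/day.
T = T_base + 18.506 = 9.3 + 18.506 = 27.806 ≈ 27.8 °C.

27.8 °C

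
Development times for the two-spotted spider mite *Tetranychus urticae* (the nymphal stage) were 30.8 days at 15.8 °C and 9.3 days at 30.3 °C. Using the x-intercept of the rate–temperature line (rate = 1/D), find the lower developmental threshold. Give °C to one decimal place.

Equal thermal constants: D₁(T₁ − T_b) = D₂(T₂ − T_b).
30.8·(15.8 − T_b) = 9.3·(30.3 − T_b)
T_b = (30.8·15.8 − 9.3·30.3) / (30.8 − 9.3) = 204.85 / 21.5 = 9.528 °C ≈ 9.5 °C.

9.5 °C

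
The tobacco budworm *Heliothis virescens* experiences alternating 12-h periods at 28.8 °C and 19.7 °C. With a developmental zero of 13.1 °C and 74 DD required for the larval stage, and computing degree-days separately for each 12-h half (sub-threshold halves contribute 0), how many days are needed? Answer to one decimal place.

6.6 days

Day half: max(0, 28.8 − 13.1) × 0.5 = 15.7 × 0.5 = 7.85 DD.
Night half: max(0, 19.7 − 13.1) × 0.5 = 6.6 × 0.5 = 3.30 DD.
Per 24 h: 11.15 DD/day.
Duration = 74 / 11.15 = 6.637 ≈ 6.6 days.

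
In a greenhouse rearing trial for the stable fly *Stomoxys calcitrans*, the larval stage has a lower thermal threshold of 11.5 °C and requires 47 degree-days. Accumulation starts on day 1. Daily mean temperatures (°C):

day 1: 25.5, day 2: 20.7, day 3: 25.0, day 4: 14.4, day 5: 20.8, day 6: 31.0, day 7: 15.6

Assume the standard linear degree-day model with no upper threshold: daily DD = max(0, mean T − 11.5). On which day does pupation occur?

day 5

Daily DD above 11.5 °C: 14.0, 9.2, 13.5, 2.9, 9.3, 19.5, 4.1.
Cumulative: 14.0, 23.2, 36.7, 39.6, 48.9, 68.4, 72.5.
The total first reaches 47 DD on day 5.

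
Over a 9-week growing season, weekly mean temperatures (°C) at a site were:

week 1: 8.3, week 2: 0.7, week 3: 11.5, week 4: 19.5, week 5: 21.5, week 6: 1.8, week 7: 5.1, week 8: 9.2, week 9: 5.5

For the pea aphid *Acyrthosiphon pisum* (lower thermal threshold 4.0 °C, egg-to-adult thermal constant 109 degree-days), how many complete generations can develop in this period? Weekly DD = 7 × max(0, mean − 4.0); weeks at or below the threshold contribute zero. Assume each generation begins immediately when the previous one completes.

3 generations

Weekly DD (7 × max(0, T̄ − 4.0)): 30.1, 0.0, 52.5, 108.5, 122.5, 0.0, 7.7, 36.4, 10.5.
Season total = 368.2 DD.
Complete generations = ⌊368.2 / 109⌋ = 3.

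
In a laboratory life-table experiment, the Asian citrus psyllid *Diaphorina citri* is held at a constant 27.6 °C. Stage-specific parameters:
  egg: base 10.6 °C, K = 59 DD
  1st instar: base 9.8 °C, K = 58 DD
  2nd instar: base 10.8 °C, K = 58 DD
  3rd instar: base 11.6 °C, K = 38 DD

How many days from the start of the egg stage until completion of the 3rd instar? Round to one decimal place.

12.6 days

egg: 59 / (27.6 − 10.6) = 59 / 17.0 = 3.471 d.
1st instar: 58 / (27.6 − 9.8) = 58 / 17.8 = 3.258 d.
2nd instar: 58 / (27.6 − 10.8) = 58 / 16.8 = 3.452 d.
3rd instar: 38 / (27.6 − 11.6) = 38 / 16.0 = 2.375 d.
Sum = 12.556 ≈ 12.6 days.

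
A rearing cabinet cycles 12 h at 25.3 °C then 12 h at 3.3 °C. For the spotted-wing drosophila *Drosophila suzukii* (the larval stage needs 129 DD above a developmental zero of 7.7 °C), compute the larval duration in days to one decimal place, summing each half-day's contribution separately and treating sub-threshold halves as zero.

14.7 days

Day half: max(0, 25.3 − 7.7) × 0.5 = 17.6 × 0.5 = 8.80 DD.
Night half: max(0, 3.3 − 7.7) × 0.5 = 0.0 × 0.5 = 0.00 DD.
Per 24 h: 8.80 DD/day.
Duration = 129 / 8.80 = 14.659 ≈ 14.7 days.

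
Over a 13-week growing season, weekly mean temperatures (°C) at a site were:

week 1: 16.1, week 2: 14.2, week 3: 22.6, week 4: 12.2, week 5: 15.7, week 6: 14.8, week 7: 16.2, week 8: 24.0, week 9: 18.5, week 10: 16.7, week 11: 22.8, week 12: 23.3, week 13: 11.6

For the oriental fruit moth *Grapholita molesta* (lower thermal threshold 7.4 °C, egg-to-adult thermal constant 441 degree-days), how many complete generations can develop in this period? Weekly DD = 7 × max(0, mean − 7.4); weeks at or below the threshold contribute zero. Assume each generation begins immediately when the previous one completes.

2 generations

Weekly DD (7 × max(0, T̄ − 7.4)): 60.9, 47.6, 106.4, 33.6, 58.1, 51.8, 61.6, 116.2, 77.7, 65.1, 107.8, 111.3, 29.4.
Season total = 927.5 DD.
Complete generations = ⌊927.5 / 441⌋ = 2.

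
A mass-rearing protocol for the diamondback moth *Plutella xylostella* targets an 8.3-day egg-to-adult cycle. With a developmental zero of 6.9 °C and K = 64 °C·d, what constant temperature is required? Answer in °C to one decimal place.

14.6 °C

Required daily accumulation = 64 / 8.3 = 7.711 DD/day.
T = T_base + 7.711 = 6.9 + 7.711 = 14.611 ≈ 14.6 °C.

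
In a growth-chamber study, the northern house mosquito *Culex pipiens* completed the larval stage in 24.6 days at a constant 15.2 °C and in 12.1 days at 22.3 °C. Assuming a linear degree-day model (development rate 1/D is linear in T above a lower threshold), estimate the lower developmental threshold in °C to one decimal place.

Under the model K = D·(T − T_b), so D₁·(T₁ − T_b) = D₂·(T₂ − T_b).
24.6·(15.2 − T_b) = 12.1·(22.3 − T_b)
T_b = (24.6·15.2 − 12.1·22.3) / (24.6 − 12.1) = 104.09 / 12.5 = 8.327 °C ≈ 8.3 °C.

8.3 °C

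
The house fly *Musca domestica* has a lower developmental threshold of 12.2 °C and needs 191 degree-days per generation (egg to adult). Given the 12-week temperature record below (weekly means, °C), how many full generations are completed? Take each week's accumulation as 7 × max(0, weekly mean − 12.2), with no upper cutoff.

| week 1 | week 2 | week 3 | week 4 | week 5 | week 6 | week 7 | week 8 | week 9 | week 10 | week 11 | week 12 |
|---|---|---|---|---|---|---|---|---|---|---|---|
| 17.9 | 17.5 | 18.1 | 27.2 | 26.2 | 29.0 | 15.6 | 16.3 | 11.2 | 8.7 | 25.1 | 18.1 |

Weekly DD (7 × max(0, T̄ − 12.2)): 39.9, 37.1, 41.3, 105.0, 98.0, 117.6, 23.8, 28.7, 0.0, 0.0, 90.3, 41.3.
Season total = 623.0 DD.
Complete generations = ⌊623.0 / 191⌋ = 3.

3 generations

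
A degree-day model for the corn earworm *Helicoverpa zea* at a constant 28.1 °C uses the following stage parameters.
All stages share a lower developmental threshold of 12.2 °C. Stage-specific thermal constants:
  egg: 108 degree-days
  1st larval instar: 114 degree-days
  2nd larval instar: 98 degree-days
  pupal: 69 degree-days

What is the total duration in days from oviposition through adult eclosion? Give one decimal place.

Daily accumulation at 28.1 °C = 28.1 − 12.2 = 15.9 DD/day.
Total K = 108 + 114 + 98 + 69 = 389 DD.
Total duration = 389 / 15.9 = 24.465 ≈ 24.5 days.

24.5 days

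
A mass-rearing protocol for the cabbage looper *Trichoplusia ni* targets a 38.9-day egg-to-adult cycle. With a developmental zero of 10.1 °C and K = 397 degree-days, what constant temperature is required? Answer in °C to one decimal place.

20.3 °C

Required daily accumulation = 397 / 38.9 = 10.206 DD/day.
T = T_base + 10.206 = 10.1 + 10.206 = 20.306 ≈ 20.3 °C.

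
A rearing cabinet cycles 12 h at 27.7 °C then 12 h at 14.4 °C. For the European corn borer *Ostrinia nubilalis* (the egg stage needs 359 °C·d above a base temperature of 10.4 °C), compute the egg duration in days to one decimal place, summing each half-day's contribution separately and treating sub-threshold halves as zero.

Day half: max(0, 27.7 − 10.4) × 0.5 = 17.3 × 0.5 = 8.65 DD.
Night half: max(0, 14.4 − 10.4) × 0.5 = 4.0 × 0.5 = 2.00 DD.
Per 24 h: 10.65 DD/day.
Duration = 359 / 10.65 = 33.709 ≈ 33.7 days.

33.7 days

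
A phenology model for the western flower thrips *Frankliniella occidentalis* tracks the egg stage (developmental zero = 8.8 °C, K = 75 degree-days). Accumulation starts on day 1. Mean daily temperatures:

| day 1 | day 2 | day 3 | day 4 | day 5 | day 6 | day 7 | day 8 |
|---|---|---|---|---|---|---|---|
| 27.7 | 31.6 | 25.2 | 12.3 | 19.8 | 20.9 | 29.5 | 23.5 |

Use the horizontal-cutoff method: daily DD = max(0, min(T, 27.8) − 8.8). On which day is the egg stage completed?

day 6

Daily DD above 8.8 °C (capped at 19.0): 18.9, 19.0, 16.4, 3.5, 11.0, 12.1, 19.0, 14.7.
Cumulative: 18.9, 37.9, 54.3, 57.8, 68.8, 80.9, 99.9, 114.6.
The total first reaches 75 DD on day 6.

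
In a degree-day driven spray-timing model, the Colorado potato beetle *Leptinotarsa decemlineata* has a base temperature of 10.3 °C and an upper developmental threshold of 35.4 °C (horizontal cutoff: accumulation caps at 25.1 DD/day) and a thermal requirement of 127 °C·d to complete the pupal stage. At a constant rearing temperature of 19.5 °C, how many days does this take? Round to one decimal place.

Daily accumulation = 19.5 − 10.3 = 9.2 DD/day.
Duration = 127 / 9.2 = 13.804 ≈ 13.8 days.

13.8 days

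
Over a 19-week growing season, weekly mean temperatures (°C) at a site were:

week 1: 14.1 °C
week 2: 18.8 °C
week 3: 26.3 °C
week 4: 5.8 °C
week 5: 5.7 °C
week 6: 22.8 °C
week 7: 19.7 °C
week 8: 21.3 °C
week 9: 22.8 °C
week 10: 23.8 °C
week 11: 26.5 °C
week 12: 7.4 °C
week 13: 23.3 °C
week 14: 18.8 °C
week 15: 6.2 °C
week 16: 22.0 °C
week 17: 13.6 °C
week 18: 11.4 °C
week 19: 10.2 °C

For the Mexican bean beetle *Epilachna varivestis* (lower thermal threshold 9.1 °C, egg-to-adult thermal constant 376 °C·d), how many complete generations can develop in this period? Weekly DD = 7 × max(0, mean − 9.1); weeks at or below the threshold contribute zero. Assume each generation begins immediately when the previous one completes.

2 generations

Weekly DD (7 × max(0, T̄ − 9.1)): 35.0, 67.9, 120.4, 0.0, 0.0, 95.9, 74.2, 85.4, 95.9, 102.9, 121.8, 0.0, 99.4, 67.9, 0.0, 90.3, 31.5, 16.1, 7.7.
Season total = 1112.3 DD.
Complete generations = ⌊1112.3 / 376⌋ = 2.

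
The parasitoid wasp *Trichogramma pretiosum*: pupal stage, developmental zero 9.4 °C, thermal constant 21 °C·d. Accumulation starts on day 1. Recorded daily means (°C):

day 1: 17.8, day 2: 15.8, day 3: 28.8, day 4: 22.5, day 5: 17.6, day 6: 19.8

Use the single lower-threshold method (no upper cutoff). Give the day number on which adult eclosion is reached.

Daily DD above 9.4 °C: 8.4, 6.4, 19.4, 13.1, 8.2, 10.4.
Cumulative: 8.4, 14.8, 34.2, 47.3, 55.5, 65.9.
The total first reaches 21 DD on day 3.

day 3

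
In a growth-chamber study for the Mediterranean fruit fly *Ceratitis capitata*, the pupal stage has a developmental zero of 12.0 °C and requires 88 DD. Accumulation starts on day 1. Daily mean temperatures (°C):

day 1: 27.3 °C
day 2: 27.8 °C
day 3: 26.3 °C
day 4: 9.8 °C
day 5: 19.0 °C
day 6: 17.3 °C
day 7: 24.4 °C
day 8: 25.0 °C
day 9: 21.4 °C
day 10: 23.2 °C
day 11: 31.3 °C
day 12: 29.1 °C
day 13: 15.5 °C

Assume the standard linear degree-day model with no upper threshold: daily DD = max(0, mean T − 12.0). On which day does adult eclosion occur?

day 9

Daily DD above 12.0 °C: 15.3, 15.8, 14.3, 0.0, 7.0, 5.3, 12.4, 13.0, 9.4, 11.2, 19.3, 17.1, 3.5.
Cumulative: 15.3, 31.1, 45.4, 45.4, 52.4, 57.7, 70.1, 83.1, 92.5, 103.7, 123.0, 140.1, 143.6.
The total first reaches 88 DD on day 9.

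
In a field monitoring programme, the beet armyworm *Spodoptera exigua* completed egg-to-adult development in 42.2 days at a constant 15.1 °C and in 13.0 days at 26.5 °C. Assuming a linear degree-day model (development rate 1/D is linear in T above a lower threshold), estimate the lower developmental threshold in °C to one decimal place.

10.0 °C

Under the model K = D·(T − T_b), so D₁·(T₁ − T_b) = D₂·(T₂ − T_b).
42.2·(15.1 − T_b) = 13.0·(26.5 − T_b)
T_b = (42.2·15.1 − 13.0·26.5) / (42.2 − 13.0) = 292.72 / 29.2 = 10.025 °C ≈ 10.0 °C.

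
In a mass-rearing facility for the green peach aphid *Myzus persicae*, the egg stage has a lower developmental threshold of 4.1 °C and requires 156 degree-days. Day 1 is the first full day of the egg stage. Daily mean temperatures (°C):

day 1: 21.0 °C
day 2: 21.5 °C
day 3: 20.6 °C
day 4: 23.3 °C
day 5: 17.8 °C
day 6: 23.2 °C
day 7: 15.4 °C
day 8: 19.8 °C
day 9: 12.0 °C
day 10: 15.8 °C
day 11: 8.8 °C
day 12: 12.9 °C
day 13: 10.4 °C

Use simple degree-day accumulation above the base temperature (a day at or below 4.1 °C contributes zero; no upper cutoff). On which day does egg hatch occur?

Daily DD above 4.1 °C: 16.9, 17.4, 16.5, 19.2, 13.7, 19.1, 11.3, 15.7, 7.9, 11.7, 4.7, 8.8, 6.3.
Cumulative: 16.9, 34.3, 50.8, 70.0, 83.7, 102.8, 114.1, 129.8, 137.7, 149.4, 154.1, 162.9, 169.2.
The total first reaches 156 DD on day 12.

day 12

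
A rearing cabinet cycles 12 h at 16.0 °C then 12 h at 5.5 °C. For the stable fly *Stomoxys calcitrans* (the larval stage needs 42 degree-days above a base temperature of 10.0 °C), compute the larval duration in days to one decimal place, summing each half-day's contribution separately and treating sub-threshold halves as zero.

Day half: max(0, 16.0 − 10.0) × 0.5 = 6.0 × 0.5 = 3.00 DD.
Night half: max(0, 5.5 − 10.0) × 0.5 = 0.0 × 0.5 = 0.00 DD.
Per 24 h: 3.00 DD/day.
Duration = 42 / 3.00 = 14.000 ≈ 14.0 days.

14.0 days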